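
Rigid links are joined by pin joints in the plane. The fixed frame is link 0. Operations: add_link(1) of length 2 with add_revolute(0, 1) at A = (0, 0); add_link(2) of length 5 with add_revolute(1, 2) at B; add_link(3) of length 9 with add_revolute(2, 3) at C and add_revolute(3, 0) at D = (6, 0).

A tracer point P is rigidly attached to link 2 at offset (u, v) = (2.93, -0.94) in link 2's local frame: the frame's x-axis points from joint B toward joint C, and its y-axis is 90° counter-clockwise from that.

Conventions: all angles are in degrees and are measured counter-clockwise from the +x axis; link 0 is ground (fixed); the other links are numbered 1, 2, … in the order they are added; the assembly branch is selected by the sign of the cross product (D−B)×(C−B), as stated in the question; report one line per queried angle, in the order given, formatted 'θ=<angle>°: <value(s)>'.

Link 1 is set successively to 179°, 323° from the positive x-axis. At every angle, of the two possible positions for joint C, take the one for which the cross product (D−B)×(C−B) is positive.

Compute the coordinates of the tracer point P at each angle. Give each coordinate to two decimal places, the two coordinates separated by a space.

A=(0,0), D=(6.00,0)
θ=179°: B = A + 2.00·(cos179°, sin179°) = (-1.9997, 0.0349)
θ=179°: |BD| = 7.9998
θ=179°: circle(B,5.00) ∩ circle(D,9.00): a=0.4998, h=4.9750
θ=179°:   candidates: C₊=(-1.4782,5.0076) cross=39.799; C₋=(-1.5216,-4.9422) cross=-39.799
θ=179°:   branch + wants cross > 0 → take C=(-1.4782,5.0076) (cross=39.799)
θ=179°: ex = (C−B)/|BC| = (0.1043,0.9945); ey = (-0.9945,0.1043)
θ=179°: P = B + 2.93·ex + -0.94·ey = (-0.7592,2.8509)
θ=323°: B = A + 2.00·(cos323°, sin323°) = (1.5973, -1.2036)
θ=323°: |BD| = 4.5643
θ=323°: circle(B,5.00) ∩ circle(D,9.00): a=-3.8524, h=3.1873
θ=323°:   candidates: C₊=(-2.9593,0.8549) cross=14.548; C₋=(-1.2783,-5.2940) cross=-14.548
θ=323°:   branch + wants cross > 0 → take C=(-2.9593,0.8549) (cross=14.548)
θ=323°: ex = (C−B)/|BC| = (-0.9113,0.4117); ey = (-0.4117,-0.9113)
θ=323°: P = B + 2.93·ex + -0.94·ey = (-0.6859,0.8593)

θ=179°: -0.76 2.85
θ=323°: -0.69 0.86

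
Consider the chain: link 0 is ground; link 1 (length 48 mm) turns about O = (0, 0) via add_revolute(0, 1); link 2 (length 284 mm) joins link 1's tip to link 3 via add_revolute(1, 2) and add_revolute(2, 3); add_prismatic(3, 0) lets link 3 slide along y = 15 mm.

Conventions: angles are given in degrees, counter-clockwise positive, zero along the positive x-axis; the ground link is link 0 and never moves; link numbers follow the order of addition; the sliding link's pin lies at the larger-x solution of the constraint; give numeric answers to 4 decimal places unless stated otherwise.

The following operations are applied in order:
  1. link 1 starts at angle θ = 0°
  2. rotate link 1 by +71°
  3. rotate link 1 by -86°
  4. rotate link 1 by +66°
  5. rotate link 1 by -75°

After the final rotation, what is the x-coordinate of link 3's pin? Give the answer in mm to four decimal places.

geometry: r = 48 mm, L = 284 mm, e = 15 mm; θ starts at 0°
rotate link 1 by +71°: θ ← 0° +71° = 71°
rotate link 1 by -86°: θ ← 71° -86° = -15°
rotate link 1 by +66°: θ ← -15° +66° = 51°
rotate link 1 by -75°: θ ← 51° -75° = -24°
crank pin P = (r cos θ, r sin θ) = (43.850182, -19.523359)
h = r sin θ − e = -19.523359 − 15 = -34.523359
x = r cos θ + √(L² − h²) = 43.850182 + 281.893841 = 325.744023

325.7440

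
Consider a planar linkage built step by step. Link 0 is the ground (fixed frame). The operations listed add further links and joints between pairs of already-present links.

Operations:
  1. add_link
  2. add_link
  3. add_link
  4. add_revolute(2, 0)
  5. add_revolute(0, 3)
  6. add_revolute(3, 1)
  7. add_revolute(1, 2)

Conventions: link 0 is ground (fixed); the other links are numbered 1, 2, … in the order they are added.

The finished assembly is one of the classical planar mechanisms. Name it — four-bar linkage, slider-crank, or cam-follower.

links: 4 (incl. ground); joints: 4 revolute, 0 prismatic, 0 higher (cam) pair, forming one closed loop
4 links in a single 4R loop → four-bar linkage

four-bar linkage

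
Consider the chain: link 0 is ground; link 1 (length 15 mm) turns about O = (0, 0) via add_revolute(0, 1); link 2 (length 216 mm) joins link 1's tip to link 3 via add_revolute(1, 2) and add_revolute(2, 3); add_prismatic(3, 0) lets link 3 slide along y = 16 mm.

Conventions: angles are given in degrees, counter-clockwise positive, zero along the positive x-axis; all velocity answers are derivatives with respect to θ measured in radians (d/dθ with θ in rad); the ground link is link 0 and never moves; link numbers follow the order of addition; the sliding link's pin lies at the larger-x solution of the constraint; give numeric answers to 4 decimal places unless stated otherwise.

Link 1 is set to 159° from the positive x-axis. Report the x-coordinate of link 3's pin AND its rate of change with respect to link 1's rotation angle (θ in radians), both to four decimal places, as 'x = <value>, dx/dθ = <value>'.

geometry: r = 15 mm, L = 216 mm, e = 16 mm
crank pin P = (r cos θ, r sin θ) = (-14.003706, 5.375519)
h = r sin θ − e = 5.375519 − 16 = -10.624481
x = r cos θ + √(L² − h²) = -14.003706 + 215.738546 = 201.734840
dx/dθ = −r sin θ − h·r cos θ/√(L² − h²) (θ in radians; h = -10.624481) = -6.065160

x = 201.7348, dx/dθ = -6.0652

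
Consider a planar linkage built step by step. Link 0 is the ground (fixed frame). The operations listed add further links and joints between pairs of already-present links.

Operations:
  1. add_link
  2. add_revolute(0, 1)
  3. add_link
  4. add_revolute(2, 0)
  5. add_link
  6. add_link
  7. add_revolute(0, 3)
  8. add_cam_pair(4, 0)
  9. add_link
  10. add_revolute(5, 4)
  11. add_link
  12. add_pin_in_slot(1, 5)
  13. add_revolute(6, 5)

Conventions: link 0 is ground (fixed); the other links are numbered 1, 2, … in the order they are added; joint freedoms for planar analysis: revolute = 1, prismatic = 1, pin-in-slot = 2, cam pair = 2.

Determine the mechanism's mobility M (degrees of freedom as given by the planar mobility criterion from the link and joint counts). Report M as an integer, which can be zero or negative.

L=1 J1=0 J2=0
add link → L=2 J1=0 J2=0
R@0,1 dof=1 J1 → L=2 J1=1 J2=0
add link → L=3 J1=1 J2=0
R@2,0 dof=1 J1 → L=3 J1=2 J2=0
add link → L=4 J1=2 J2=0
add link → L=5 J1=2 J2=0
R@0,3 dof=1 J1 → L=5 J1=3 J2=0
C@4,0 dof=2 J2 → L=5 J1=3 J2=1
add link → L=6 J1=3 J2=1
R@5,4 dof=1 J1 → L=6 J1=4 J2=1
add link → L=7 J1=4 J2=1
PS@1,5 dof=2 J2 → L=7 J1=4 J2=2
R@6,5 dof=1 J1 → L=7 J1=5 J2=2
M=3(L−1)−2J1−J2=3·6−2·5−2=6

M = 6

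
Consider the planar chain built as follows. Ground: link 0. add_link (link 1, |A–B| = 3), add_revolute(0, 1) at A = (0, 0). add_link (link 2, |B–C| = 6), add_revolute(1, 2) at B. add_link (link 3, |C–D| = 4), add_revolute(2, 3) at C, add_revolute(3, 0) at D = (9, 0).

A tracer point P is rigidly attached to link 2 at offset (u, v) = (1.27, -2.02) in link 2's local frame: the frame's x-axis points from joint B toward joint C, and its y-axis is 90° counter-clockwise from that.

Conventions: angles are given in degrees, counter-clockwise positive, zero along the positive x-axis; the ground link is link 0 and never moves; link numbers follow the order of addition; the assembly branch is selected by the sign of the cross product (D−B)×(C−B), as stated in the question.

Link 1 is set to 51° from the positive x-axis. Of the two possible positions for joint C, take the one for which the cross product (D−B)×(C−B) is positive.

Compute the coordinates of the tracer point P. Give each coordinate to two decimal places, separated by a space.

A=(0,0), D=(9.00,0)
B = A + 3.00·(cos51°, sin51°) = (1.8880, 2.3314)
|BD| = 7.4844
circle(B,6.00) ∩ circle(D,4.00): a=5.0783, h=3.1954
  candidates: C₊=(7.7090,3.7859) cross=23.916; C₋=(5.7182,-2.2869) cross=-23.916
  branch + wants cross > 0 → take C=(7.7090,3.7859) (cross=23.916)
ex = (C−B)/|BC| = (0.9702,0.2424); ey = (-0.2424,0.9702)
P = B + 1.27·ex + -2.02·ey = (3.6098,0.6796)

3.61 0.68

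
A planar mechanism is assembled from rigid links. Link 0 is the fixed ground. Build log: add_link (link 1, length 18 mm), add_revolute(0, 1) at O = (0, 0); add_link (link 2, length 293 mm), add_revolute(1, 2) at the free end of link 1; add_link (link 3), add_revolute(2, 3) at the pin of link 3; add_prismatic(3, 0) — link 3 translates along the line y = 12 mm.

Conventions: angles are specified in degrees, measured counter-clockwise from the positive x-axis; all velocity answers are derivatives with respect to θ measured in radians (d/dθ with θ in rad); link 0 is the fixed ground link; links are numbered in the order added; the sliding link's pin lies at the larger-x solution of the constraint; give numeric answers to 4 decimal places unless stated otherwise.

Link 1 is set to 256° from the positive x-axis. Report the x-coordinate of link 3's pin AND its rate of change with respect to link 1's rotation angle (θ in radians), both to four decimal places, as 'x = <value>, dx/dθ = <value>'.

geometry: r = 18 mm, L = 293 mm, e = 12 mm
crank pin P = (r cos θ, r sin θ) = (-4.354594, -17.465323)
h = r sin θ − e = -17.465323 − 12 = -29.465323
x = r cos θ + √(L² − h²) = -4.354594 + 291.514656 = 287.160062
dx/dθ = −r sin θ − h·r cos θ/√(L² − h²) (θ in radians; h = -29.465323) = 17.025175

x = 287.1601, dx/dθ = 17.0252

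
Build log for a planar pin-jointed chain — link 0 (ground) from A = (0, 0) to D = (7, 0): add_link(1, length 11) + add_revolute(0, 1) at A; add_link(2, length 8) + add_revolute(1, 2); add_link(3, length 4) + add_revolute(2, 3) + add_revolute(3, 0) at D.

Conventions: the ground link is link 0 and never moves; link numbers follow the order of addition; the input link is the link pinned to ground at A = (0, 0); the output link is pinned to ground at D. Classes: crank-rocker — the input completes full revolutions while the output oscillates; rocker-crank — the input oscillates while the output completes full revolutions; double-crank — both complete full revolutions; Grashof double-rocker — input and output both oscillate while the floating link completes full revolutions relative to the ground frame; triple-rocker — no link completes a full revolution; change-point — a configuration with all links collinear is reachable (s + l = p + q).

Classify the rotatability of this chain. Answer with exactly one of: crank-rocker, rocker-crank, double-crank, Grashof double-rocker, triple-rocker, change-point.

lengths: ground=7, input=11, coupler=8, output=4
sorted: s=4 (shortest), l=11 (longest), p+q=15
s + l = 15 vs p + q = 15
s + l = p + q → change-point (collinear configuration reachable)

change-point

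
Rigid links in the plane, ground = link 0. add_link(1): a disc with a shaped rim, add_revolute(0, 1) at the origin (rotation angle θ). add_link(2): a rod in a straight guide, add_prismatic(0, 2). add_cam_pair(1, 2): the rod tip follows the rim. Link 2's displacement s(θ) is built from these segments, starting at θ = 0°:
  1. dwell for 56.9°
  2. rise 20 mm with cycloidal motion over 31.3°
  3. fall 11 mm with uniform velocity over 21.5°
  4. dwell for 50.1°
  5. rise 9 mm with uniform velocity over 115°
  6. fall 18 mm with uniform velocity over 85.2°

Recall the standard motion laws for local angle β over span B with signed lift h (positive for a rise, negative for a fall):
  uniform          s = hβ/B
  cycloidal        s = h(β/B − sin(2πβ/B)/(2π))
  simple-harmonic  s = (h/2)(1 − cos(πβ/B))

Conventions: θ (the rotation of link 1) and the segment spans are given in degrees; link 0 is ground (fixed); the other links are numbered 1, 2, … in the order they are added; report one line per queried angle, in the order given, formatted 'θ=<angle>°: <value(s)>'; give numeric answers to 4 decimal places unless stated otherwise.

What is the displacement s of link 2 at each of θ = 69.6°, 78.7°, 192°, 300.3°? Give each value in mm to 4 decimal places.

segment 1 (0° to 56.9°, dwell): s unchanged at 0.0000
θ = 69.6° falls in segment 2 (56.9° to 88.2°, cycloidal, h = 20): β = 69.6 − 56.9 = 12.7°, B = 31.3°; Δs = 20·(0.4058 − sin(2π·0.4058)/(2π)) = 6.3383; s = 0.0000 + 6.3383 = 6.3383
θ = 78.7° falls in segment 2 (56.9° to 88.2°, cycloidal, h = 20): β = 78.7 − 56.9 = 21.8°, B = 31.3°; Δs = 20·(0.6965 − sin(2π·0.6965)/(2π)) = 16.9346; s = 0.0000 + 16.9346 = 16.9346
segment 2 (56.9° to 88.2°, cycloidal, h = 20) is passed completely: s = 0.0000 + (20) = 20.0000
segment 3 (88.2° to 109.7°, uniform, h = -11) is passed completely: s = 20.0000 + (-11) = 9.0000
segment 4 (109.7° to 159.8°, dwell): s unchanged at 9.0000
θ = 192° falls in segment 5 (159.8° to 274.8°, uniform, h = 9): β = 192 − 159.8 = 32.2°, B = 115°; Δs = 9·32.2/115 = 2.5200; s = 9.0000 + 2.5200 = 11.5200
segment 5 (159.8° to 274.8°, uniform, h = 9) is passed completely: s = 9.0000 + (9) = 18.0000
θ = 300.3° falls in segment 6 (274.8° to 360°, uniform, h = -18): β = 300.3 − 274.8 = 25.5°, B = 85.2°; Δs = -18·25.5/85.2 = -5.3873; s = 18.0000 − 5.3873 = 12.6127

θ=69.6°: 6.3383
θ=78.7°: 16.9346
θ=192°: 11.5200
θ=300.3°: 12.6127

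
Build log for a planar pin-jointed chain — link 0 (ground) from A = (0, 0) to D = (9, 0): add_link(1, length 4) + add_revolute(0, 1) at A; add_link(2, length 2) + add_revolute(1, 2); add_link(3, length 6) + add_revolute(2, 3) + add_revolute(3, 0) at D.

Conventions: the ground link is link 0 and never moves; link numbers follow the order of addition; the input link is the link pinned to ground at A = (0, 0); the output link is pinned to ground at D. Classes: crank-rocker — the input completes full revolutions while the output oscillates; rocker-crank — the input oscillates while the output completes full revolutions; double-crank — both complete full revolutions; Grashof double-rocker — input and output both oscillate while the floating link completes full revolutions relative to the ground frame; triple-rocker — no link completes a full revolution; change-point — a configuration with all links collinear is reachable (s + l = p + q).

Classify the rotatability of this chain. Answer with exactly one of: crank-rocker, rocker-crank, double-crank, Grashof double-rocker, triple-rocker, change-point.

lengths: ground=9, input=4, coupler=2, output=6
sorted: s=2 (shortest), l=9 (longest), p+q=10
s + l = 11 vs p + q = 10
s + l > p + q → non-Grashof → no link fully rotates → triple-rocker

triple-rocker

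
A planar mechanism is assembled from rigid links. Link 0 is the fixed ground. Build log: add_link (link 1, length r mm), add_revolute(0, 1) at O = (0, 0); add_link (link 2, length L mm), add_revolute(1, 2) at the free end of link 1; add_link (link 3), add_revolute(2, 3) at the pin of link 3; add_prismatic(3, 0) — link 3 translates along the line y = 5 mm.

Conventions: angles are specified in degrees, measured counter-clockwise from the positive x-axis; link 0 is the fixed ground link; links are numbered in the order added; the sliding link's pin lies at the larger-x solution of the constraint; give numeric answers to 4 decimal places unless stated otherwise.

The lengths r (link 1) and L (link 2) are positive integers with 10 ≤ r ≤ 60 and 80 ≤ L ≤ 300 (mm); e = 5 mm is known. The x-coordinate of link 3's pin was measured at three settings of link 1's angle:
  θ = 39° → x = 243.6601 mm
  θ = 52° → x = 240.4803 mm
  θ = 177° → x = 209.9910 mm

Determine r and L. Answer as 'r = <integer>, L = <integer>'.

constraint per measurement: (x − r cos θ)² + (r sin θ − e)² = L²
subtracting the θ₁ and θ₂ equations cancels the r² and L² terms:
r = (x₁² − x₂²) / (2[(x₁cos θ₁ + e sin θ₁) − (x₂cos θ₂ + e sin θ₂)]) = 19.0004 → r = 19
L² = (x₁ − r cos θ₁)² + (r sin θ₁ − e)² = 52441.0139 → L = 229.0000 → L = 229
check at θ₃=177°: x = 209.9910 (printed 209.9910) ✓

r = 19, L = 229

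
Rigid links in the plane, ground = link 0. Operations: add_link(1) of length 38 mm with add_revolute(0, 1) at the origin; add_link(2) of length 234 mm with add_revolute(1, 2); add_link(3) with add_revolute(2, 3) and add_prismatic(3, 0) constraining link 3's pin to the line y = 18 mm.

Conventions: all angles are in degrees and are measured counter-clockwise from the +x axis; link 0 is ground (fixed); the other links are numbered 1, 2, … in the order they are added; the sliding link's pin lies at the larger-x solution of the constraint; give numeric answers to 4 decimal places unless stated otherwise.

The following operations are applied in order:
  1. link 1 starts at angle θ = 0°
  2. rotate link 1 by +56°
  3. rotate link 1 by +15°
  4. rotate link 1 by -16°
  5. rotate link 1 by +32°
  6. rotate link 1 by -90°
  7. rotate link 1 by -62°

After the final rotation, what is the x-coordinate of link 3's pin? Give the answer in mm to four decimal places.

geometry: r = 38 mm, L = 234 mm, e = 18 mm; θ starts at 0°
rotate link 1 by +56°: θ ← 0° +56° = 56°
rotate link 1 by +15°: θ ← 56° +15° = 71°
rotate link 1 by -16°: θ ← 71° -16° = 55°
rotate link 1 by +32°: θ ← 55° +32° = 87°
rotate link 1 by -90°: θ ← 87° -90° = -3°
rotate link 1 by -62°: θ ← -3° -62° = -65°
crank pin P = (r cos θ, r sin θ) = (16.059494, -34.439696)
h = r sin θ − e = -34.439696 − 18 = -52.439696
x = r cos θ + √(L² − h²) = 16.059494 + 228.048412 = 244.107906

244.1079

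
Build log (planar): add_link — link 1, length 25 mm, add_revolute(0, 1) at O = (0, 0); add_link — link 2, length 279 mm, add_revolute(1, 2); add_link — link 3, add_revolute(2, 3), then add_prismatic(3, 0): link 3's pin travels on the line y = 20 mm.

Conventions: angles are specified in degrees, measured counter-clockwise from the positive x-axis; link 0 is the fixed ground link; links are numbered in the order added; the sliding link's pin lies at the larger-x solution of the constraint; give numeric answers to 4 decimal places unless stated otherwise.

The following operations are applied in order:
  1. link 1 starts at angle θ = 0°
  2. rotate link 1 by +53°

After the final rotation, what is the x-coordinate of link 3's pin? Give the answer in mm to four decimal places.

geometry: r = 25 mm, L = 279 mm, e = 20 mm; θ starts at 0°
rotate link 1 by +53°: θ ← 0° +53° = 53°
crank pin P = (r cos θ, r sin θ) = (15.045376, 19.965888)
h = r sin θ − e = 19.965888 − 20 = -0.034112
x = r cos θ + √(L² − h²) = 15.045376 + 278.999998 = 294.045373

294.0454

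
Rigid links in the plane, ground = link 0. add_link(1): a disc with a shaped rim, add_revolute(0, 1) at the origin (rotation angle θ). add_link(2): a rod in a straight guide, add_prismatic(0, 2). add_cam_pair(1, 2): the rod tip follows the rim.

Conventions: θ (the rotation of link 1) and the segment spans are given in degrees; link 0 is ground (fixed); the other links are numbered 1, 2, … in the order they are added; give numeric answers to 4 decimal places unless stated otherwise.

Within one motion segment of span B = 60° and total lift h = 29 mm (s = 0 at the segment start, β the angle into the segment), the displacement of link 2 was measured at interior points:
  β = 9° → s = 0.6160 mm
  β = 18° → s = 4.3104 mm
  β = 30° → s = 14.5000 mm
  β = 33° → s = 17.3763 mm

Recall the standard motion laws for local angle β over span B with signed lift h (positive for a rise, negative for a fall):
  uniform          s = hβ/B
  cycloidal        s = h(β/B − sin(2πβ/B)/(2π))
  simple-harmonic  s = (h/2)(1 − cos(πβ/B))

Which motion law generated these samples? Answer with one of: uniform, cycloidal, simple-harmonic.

candidates at β/B = r: uniform s = h·r (linear in β); cycloidal s = h·(r − sin(2πr)/(2π)); simple-harmonic s = (h/2)(1 − cos(πr))
β=9°: printed 0.6160 | uniform 4.3500, cycloidal 0.6160, simple-harmonic 1.5804
β=18°: printed 4.3104 | uniform 8.7000, cycloidal 4.3104, simple-harmonic 5.9771
β=30°: printed 14.5000 | uniform 14.5000, cycloidal 14.5000, simple-harmonic 14.5000
β=33°: printed 17.3763 | uniform 15.9500, cycloidal 17.3763, simple-harmonic 16.7683
only one law matches every sample → cycloidal

cycloidal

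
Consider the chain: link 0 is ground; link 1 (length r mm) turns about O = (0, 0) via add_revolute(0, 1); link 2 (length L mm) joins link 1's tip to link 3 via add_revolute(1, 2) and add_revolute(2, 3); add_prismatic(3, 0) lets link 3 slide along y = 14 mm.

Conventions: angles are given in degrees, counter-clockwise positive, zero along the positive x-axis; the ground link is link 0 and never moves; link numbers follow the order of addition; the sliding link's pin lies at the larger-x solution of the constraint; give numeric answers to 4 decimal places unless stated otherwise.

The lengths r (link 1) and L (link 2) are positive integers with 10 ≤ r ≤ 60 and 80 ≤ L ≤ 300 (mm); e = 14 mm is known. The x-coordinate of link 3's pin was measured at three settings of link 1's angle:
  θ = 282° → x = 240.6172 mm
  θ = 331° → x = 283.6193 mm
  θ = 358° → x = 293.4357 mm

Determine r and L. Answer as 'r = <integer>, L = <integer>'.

constraint per measurement: (x − r cos θ)² + (r sin θ − e)² = L²
subtracting the θ₁ and θ₂ equations cancels the r² and L² terms:
r = (x₁² − x₂²) / (2[(x₁cos θ₁ + e sin θ₁) − (x₂cos θ₂ + e sin θ₂)]) = 55.0001 → r = 55
L² = (x₁ − r cos θ₁)² + (r sin θ₁ − e)² = 57121.0001 → L = 239.0000 → L = 239
check at θ₃=358°: x = 293.4357 (printed 293.4357) ✓

r = 55, L = 239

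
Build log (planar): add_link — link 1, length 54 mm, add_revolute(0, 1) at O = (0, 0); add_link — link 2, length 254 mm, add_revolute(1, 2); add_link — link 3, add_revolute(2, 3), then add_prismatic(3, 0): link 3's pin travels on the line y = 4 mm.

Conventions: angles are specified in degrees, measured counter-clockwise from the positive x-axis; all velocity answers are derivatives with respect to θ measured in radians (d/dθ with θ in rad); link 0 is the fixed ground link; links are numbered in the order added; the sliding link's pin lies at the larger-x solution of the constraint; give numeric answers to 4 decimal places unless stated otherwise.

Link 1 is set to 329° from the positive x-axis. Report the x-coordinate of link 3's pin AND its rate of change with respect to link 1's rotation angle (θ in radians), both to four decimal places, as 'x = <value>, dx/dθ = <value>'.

geometry: r = 54 mm, L = 254 mm, e = 4 mm
crank pin P = (r cos θ, r sin θ) = (46.287034, -27.812056)
h = r sin θ − e = -27.812056 − 4 = -31.812056
x = r cos θ + √(L² − h²) = 46.287034 + 251.999986 = 298.287021
dx/dθ = −r sin θ − h·r cos θ/√(L² − h²) (θ in radians; h = -31.812056) = 33.655254

x = 298.2870, dx/dθ = 33.6553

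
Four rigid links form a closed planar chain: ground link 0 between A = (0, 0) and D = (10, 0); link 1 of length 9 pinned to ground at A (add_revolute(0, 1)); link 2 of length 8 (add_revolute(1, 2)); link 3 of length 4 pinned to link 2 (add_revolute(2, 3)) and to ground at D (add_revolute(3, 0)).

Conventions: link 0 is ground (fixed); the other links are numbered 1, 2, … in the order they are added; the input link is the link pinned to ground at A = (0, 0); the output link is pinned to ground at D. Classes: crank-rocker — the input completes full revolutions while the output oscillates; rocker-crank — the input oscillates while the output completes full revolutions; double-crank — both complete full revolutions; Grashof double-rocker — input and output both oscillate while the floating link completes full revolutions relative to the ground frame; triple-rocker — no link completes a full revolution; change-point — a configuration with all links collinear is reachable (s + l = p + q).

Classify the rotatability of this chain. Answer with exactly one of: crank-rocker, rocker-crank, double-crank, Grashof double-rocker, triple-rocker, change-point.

lengths: ground=10, input=9, coupler=8, output=4
sorted: s=4 (shortest), l=10 (longest), p+q=17
s + l = 14 vs p + q = 17
s + l < p + q (Grashof) with shortest = output link → rocker-crank

rocker-crank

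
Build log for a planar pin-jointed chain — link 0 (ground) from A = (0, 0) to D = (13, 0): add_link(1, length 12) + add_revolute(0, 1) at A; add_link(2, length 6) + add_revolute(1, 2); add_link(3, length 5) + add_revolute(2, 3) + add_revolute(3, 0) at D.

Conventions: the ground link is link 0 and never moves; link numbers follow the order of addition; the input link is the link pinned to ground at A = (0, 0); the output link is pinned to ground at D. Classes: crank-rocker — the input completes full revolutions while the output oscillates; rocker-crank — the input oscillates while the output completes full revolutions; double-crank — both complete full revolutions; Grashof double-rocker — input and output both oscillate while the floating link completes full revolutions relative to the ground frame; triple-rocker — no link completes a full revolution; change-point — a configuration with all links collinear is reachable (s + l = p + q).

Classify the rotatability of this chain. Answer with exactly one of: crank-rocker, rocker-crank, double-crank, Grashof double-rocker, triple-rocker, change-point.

lengths: ground=13, input=12, coupler=6, output=5
sorted: s=5 (shortest), l=13 (longest), p+q=18
s + l = 18 vs p + q = 18
s + l = p + q → change-point (collinear configuration reachable)

change-point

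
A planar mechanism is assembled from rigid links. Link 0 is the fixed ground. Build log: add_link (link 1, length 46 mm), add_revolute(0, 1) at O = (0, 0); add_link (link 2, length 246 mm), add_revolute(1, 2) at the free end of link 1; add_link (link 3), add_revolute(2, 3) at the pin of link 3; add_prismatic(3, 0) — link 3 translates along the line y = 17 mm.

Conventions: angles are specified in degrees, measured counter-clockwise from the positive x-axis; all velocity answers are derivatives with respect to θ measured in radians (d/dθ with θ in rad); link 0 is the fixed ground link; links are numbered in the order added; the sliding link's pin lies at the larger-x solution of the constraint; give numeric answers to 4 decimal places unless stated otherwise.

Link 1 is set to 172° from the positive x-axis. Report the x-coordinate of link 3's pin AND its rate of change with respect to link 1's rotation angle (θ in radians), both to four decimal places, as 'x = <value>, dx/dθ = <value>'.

geometry: r = 46 mm, L = 246 mm, e = 17 mm
crank pin P = (r cos θ, r sin θ) = (-45.552331, 6.401963)
h = r sin θ − e = 6.401963 − 17 = -10.598037
x = r cos θ + √(L² − h²) = -45.552331 + 245.771605 = 200.219273
dx/dθ = −r sin θ − h·r cos θ/√(L² − h²) (θ in radians; h = -10.598037) = -8.366247

x = 200.2193, dx/dθ = -8.3662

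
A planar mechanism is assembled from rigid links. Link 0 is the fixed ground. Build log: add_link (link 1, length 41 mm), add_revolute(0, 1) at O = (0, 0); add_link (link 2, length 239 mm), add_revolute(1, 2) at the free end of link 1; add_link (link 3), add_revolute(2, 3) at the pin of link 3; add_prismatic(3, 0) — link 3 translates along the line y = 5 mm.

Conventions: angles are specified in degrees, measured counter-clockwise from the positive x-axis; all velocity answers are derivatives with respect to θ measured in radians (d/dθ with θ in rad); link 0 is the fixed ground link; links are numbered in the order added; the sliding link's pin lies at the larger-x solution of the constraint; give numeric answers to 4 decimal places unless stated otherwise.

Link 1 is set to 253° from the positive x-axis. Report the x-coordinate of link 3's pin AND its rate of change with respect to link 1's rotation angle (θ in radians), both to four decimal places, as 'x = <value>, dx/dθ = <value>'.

geometry: r = 41 mm, L = 239 mm, e = 5 mm
crank pin P = (r cos θ, r sin θ) = (-11.987240, -39.208495)
h = r sin θ − e = -39.208495 − 5 = -44.208495
x = r cos θ + √(L² − h²) = -11.987240 + 234.875731 = 222.888491
dx/dθ = −r sin θ − h·r cos θ/√(L² − h²) (θ in radians; h = -44.208495) = 36.952247

x = 222.8885, dx/dθ = 36.9522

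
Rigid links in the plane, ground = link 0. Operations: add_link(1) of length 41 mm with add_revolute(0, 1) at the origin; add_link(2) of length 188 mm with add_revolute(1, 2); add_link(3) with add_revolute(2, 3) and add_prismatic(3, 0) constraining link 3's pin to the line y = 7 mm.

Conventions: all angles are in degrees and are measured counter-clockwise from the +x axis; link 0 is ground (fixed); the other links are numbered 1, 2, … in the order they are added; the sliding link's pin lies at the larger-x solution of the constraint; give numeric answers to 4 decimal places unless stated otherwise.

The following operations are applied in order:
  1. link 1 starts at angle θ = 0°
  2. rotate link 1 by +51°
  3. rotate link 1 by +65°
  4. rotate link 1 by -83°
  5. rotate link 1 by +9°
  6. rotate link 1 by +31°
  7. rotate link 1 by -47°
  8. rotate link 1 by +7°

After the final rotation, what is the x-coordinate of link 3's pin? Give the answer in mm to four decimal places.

geometry: r = 41 mm, L = 188 mm, e = 7 mm; θ starts at 0°
rotate link 1 by +51°: θ ← 0° +51° = 51°
rotate link 1 by +65°: θ ← 51° +65° = 116°
rotate link 1 by -83°: θ ← 116° -83° = 33°
rotate link 1 by +9°: θ ← 33° +9° = 42°
rotate link 1 by +31°: θ ← 42° +31° = 73°
rotate link 1 by -47°: θ ← 73° -47° = 26°
rotate link 1 by +7°: θ ← 26° +7° = 33°
crank pin P = (r cos θ, r sin θ) = (34.385493, 22.330200)
h = r sin θ − e = 22.330200 − 7 = 15.330200
x = r cos θ + √(L² − h²) = 34.385493 + 187.373917 = 221.759411

221.7594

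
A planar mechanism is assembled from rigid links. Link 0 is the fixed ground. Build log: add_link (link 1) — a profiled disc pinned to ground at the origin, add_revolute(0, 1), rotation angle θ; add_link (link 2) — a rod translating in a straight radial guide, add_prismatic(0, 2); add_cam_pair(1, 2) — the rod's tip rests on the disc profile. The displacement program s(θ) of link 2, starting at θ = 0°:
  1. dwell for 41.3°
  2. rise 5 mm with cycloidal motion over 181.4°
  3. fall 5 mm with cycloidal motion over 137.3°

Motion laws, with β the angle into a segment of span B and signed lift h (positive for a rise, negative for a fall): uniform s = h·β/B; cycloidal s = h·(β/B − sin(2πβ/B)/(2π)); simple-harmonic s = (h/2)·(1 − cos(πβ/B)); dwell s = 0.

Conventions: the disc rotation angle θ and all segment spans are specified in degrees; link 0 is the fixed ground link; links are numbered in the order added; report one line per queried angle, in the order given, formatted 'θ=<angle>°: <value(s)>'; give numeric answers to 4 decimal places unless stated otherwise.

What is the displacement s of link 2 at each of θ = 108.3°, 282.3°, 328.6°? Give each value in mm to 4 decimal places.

seg 1 [0°–41.3°] dwell: s stays 0.0000
seg 2 [41.3°–222.7°] cycloidal, h=5: θ=108.3° here. β=67, B=181.4. 5·(0.3693 − sin(2π·0.3693)/(2π)) = 1.2644 → s = 1.2644
seg 2 [41.3°–222.7°] cycloidal, h=5: full span → s += 5 → s = 5.0000
seg 3 [222.7°–360°] cycloidal, h=-5: θ=282.3° here. β=59.6, B=137.3. -5·(0.4341 − sin(2π·0.4341)/(2π)) = -1.8502 → s = 3.1498
seg 3 [222.7°–360°] cycloidal, h=-5: θ=328.6° here. β=105.9, B=137.3. -5·(0.7713 − sin(2π·0.7713)/(2π)) = -4.6452 → s = 0.3548

θ=108.3°: 1.2644
θ=282.3°: 3.1498
θ=328.6°: 0.3548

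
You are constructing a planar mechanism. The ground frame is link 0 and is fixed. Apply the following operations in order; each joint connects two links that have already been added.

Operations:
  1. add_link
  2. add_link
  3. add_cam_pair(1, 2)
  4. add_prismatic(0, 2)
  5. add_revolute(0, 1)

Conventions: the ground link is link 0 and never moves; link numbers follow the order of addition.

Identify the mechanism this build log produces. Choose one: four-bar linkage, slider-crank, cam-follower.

links: 3 (incl. ground); joints: 1 revolute, 1 prismatic, 1 higher (cam) pair, forming one closed loop
3 links, revolute + prismatic + higher pair in one loop → cam-follower

cam-follower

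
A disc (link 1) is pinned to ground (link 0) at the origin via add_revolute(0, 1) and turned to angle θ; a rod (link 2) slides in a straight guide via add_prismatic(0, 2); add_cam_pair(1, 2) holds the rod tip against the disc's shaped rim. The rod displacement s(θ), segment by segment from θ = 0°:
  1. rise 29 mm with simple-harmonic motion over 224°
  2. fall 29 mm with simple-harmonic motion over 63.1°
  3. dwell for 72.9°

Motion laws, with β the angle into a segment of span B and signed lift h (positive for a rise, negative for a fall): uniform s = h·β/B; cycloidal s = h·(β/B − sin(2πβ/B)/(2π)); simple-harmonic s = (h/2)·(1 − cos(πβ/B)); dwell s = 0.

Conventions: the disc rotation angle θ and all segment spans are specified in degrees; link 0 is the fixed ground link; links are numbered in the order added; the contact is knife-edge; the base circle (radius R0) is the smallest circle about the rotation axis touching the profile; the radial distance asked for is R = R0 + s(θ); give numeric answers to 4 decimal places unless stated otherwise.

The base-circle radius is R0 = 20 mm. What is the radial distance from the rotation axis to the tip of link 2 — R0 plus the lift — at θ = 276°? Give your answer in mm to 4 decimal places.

segment 1 (0° to 224°, simple-harmonic, h = 29) is passed completely: s = 0.0000 + (29) = 29.0000
θ = 276° falls in segment 2 (224° to 287.1°, simple-harmonic, h = -29): β = 276 − 224 = 52°, B = 63.1°; Δs = -29/2·(1 − cos(π·0.8241)) = -26.8415; s = 29.0000 − 26.8415 = 2.1585
R = R0 + s = 20 + 2.1585 = 22.1585

22.1585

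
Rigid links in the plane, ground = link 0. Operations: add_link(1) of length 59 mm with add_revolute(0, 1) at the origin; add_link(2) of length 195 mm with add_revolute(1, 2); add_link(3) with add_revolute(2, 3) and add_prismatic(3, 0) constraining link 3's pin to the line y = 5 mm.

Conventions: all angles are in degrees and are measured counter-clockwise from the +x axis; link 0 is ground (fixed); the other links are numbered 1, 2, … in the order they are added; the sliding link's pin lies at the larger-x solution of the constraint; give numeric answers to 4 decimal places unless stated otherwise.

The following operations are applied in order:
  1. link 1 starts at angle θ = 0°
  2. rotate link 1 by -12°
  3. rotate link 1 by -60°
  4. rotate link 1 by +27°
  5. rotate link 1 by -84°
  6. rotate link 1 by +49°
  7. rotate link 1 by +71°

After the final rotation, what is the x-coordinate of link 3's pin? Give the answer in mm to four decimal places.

geometry: r = 59 mm, L = 195 mm, e = 5 mm; θ starts at 0°
rotate link 1 by -12°: θ ← 0° -12° = -12°
rotate link 1 by -60°: θ ← -12° -60° = -72°
rotate link 1 by +27°: θ ← -72° +27° = -45°
rotate link 1 by -84°: θ ← -45° -84° = -129°
rotate link 1 by +49°: θ ← -129° +49° = -80°
rotate link 1 by +71°: θ ← -80° +71° = -9°
crank pin P = (r cos θ, r sin θ) = (58.273612, -9.229633)
h = r sin θ − e = -9.229633 − 5 = -14.229633
x = r cos θ + √(L² − h²) = 58.273612 + 194.480121 = 252.753733

252.7537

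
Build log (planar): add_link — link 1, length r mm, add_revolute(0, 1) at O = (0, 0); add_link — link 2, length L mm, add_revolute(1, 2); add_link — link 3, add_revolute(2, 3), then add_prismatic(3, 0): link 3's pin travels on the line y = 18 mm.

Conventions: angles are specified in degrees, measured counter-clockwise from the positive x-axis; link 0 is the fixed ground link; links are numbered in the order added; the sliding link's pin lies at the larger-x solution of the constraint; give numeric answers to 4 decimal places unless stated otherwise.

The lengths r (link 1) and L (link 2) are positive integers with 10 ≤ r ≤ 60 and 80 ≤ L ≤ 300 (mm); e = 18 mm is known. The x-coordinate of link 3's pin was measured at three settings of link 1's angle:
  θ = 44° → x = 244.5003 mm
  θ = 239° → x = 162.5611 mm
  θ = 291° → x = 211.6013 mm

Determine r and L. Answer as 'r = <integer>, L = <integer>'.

constraint per measurement: (x − r cos θ)² + (r sin θ − e)² = L²
subtracting the θ₁ and θ₂ equations cancels the r² and L² terms:
r = (x₁² − x₂²) / (2[(x₁cos θ₁ + e sin θ₁) − (x₂cos θ₂ + e sin θ₂)]) = 58.0000 → r = 58
L² = (x₁ − r cos θ₁)² + (r sin θ₁ − e)² = 41616.0096 → L = 204.0000 → L = 204
check at θ₃=291°: x = 211.6013 (printed 211.6013) ✓

r = 58, L = 204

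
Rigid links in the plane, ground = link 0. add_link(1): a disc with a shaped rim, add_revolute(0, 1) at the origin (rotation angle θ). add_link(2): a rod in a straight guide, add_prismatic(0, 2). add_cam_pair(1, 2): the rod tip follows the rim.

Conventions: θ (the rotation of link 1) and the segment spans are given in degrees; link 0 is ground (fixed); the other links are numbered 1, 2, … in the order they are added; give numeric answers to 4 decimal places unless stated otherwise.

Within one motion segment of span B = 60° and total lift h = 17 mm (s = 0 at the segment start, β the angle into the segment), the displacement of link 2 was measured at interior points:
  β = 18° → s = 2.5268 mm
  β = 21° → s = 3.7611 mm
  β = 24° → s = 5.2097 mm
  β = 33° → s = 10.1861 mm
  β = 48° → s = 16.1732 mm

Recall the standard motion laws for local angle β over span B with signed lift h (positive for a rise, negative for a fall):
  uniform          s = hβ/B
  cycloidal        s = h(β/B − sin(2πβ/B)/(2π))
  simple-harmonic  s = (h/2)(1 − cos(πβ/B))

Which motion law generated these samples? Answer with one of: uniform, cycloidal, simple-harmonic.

candidates at β/B = r: uniform s = h·r (linear in β); cycloidal s = h·(r − sin(2πr)/(2π)); simple-harmonic s = (h/2)(1 − cos(πr))
β=18°: printed 2.5268 | uniform 5.1000, cycloidal 2.5268, simple-harmonic 3.5038
β=21°: printed 3.7611 | uniform 5.9500, cycloidal 3.7611, simple-harmonic 4.6411
β=24°: printed 5.2097 | uniform 6.8000, cycloidal 5.2097, simple-harmonic 5.8734
β=33°: printed 10.1861 | uniform 9.3500, cycloidal 10.1861, simple-harmonic 9.8297
β=48°: printed 16.1732 | uniform 13.6000, cycloidal 16.1732, simple-harmonic 15.3766
only one law matches every sample → cycloidal

cycloidal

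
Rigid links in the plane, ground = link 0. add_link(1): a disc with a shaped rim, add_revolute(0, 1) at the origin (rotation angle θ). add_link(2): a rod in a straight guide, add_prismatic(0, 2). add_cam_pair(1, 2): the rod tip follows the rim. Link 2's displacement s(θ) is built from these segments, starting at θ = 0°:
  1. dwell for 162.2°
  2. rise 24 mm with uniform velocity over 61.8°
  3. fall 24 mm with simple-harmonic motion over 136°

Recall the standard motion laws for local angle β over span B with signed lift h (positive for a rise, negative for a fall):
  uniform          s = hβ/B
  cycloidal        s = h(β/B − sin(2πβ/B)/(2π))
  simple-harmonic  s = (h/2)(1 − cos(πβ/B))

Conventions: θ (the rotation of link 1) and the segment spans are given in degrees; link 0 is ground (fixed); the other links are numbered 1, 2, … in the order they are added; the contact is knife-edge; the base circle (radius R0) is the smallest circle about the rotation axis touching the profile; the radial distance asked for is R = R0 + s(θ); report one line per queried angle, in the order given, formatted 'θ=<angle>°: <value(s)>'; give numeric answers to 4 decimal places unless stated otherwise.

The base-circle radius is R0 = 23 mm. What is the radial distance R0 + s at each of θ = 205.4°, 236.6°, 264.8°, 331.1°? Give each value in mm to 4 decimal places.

segment 1 (0° to 162.2°, dwell): s unchanged at 0.0000
θ = 205.4° falls in segment 2 (162.2° to 224°, uniform, h = 24): β = 205.4 − 162.2 = 43.2°, B = 61.8°; Δs = 24·43.2/61.8 = 16.7767; s = 0.0000 + 16.7767 = 16.7767
segment 2 (162.2° to 224°, uniform, h = 24) is passed completely: s = 0.0000 + (24) = 24.0000
θ = 236.6° falls in segment 3 (224° to 360°, simple-harmonic, h = -24): β = 236.6 − 224 = 12.6°, B = 136°; Δs = -24/2·(1 − cos(π·0.0926)) = -0.5047; s = 24.0000 − 0.5047 = 23.4953
θ = 264.8° falls in segment 3 (224° to 360°, simple-harmonic, h = -24): β = 264.8 − 224 = 40.8°, B = 136°; Δs = -24/2·(1 − cos(π·0.3000)) = -4.9466; s = 24.0000 − 4.9466 = 19.0534
θ = 331.1° falls in segment 3 (224° to 360°, simple-harmonic, h = -24): β = 331.1 − 224 = 107.1°, B = 136°; Δs = -24/2·(1 − cos(π·0.7875)) = -21.4238; s = 24.0000 − 21.4238 = 2.5762
θ=205.4°: R = R0 + s = 23 + 16.7767 = 39.7767
θ=236.6°: R = R0 + s = 23 + 23.4953 = 46.4953
θ=264.8°: R = R0 + s = 23 + 19.0534 = 42.0534
θ=331.1°: R = R0 + s = 23 + 2.5762 = 25.5762

θ=205.4°: 39.7767
θ=236.6°: 46.4953
θ=264.8°: 42.0534
θ=331.1°: 25.5762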